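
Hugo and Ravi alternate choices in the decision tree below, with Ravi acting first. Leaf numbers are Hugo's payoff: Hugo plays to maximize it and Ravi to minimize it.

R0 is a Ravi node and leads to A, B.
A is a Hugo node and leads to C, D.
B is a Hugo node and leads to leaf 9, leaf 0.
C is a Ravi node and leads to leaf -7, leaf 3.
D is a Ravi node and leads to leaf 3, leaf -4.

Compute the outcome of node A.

C (Ravi): min(-7, 3) = -7
D (Ravi): min(3, -4) = -4
A (Hugo): max(-7, -4) = -4

-4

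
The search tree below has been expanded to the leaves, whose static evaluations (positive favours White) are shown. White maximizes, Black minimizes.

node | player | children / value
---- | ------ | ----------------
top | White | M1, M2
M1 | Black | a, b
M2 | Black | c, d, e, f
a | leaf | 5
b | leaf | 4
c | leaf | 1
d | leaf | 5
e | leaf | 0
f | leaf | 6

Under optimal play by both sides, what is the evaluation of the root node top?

4

M1 (Black): min(5, 4) = 4
M2 (Black): min(1, 5, 0, 6) = 0
top (White): max(4, 0) = 4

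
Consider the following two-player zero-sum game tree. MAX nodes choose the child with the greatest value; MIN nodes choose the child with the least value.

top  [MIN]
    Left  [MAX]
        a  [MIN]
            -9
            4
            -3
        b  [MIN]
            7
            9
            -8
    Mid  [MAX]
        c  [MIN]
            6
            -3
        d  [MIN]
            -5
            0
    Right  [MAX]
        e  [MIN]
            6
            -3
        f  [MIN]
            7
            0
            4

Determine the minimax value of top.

a (MIN): min(-9, 4, -3) = -9
b (MIN): min(7, 9, -8) = -8
Left (MAX): max(-9, -8) = -8
c (MIN): min(6, -3) = -3
d (MIN): min(-5, 0) = -5
Mid (MAX): max(-3, -5) = -3
e (MIN): min(6, -3) = -3
f (MIN): min(7, 0, 4) = 0
Right (MAX): max(-3, 0) = 0
top (MIN): min(-8, -3, 0) = -8

-8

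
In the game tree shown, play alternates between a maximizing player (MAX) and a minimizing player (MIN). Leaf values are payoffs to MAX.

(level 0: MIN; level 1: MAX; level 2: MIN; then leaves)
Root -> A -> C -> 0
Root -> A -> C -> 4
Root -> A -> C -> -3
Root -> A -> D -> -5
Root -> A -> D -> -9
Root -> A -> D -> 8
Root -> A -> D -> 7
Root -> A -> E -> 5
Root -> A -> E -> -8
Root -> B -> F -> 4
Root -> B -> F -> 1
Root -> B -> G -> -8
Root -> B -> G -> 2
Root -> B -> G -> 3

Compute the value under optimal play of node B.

1

F (MIN): min(4, 1) = 1
G (MIN): min(-8, 2, 3) = -8
B (MAX): max(1, -8) = 1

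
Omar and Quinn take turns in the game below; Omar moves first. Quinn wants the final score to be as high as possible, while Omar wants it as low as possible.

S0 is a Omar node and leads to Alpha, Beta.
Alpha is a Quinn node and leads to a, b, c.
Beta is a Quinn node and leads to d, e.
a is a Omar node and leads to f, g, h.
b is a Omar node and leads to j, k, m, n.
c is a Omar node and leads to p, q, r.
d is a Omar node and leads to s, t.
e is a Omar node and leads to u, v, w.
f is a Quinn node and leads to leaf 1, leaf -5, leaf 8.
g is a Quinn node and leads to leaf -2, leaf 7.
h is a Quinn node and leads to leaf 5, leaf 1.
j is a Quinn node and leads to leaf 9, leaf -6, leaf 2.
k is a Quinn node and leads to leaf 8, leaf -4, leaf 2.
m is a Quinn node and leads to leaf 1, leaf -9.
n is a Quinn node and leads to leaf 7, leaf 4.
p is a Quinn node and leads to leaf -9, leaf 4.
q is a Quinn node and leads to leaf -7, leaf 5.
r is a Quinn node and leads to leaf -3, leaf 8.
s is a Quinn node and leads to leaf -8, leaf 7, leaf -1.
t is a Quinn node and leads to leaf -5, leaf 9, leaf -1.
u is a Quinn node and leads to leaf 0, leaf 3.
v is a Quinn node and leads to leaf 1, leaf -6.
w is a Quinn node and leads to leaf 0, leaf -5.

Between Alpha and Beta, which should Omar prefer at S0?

f (Quinn): max(1, -5, 8) = 8
g (Quinn): max(-2, 7) = 7
h (Quinn): max(5, 1) = 5
a (Omar): min(8, 7, 5) = 5
j (Quinn): max(9, -6, 2) = 9
k (Quinn): max(8, -4, 2) = 8
m (Quinn): max(1, -9) = 1
n (Quinn): max(7, 4) = 7
b (Omar): min(9, 8, 1, 7) = 1
p (Quinn): max(-9, 4) = 4
q (Quinn): max(-7, 5) = 5
r (Quinn): max(-3, 8) = 8
c (Omar): min(4, 5, 8) = 4
Alpha (Quinn): max(5, 1, 4) = 5
s (Quinn): max(-8, 7, -1) = 7
t (Quinn): max(-5, 9, -1) = 9
d (Omar): min(7, 9) = 7
u (Quinn): max(0, 3) = 3
v (Quinn): max(1, -6) = 1
w (Quinn): max(0, -5) = 0
e (Omar): min(3, 1, 0) = 0
Beta (Quinn): max(7, 0) = 7
Omar prefers the lower value; Alpha=5, Beta=7. Alpha is better since 5 < 7.

Alpha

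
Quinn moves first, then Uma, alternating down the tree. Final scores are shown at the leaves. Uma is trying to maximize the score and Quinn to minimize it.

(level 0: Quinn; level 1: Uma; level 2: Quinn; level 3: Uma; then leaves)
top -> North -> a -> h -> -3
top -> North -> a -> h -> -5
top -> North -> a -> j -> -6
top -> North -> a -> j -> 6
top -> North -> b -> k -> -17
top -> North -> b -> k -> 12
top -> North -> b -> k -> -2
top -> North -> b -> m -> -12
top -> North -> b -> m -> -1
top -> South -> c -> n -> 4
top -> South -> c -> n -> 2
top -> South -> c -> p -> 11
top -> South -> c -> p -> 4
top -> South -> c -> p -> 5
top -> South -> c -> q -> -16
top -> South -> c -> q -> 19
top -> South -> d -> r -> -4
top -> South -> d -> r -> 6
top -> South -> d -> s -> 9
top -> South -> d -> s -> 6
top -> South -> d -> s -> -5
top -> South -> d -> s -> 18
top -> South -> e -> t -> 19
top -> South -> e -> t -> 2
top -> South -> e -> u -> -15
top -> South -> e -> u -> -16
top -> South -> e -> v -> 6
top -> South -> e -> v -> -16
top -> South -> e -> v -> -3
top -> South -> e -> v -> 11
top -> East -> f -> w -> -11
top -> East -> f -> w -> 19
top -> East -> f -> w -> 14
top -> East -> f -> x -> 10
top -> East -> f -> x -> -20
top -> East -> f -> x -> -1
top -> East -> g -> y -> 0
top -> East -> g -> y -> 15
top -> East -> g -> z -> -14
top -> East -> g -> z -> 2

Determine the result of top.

h (Uma): max(-3, -5) = -3
j (Uma): max(-6, 6) = 6
a (Quinn): min(-3, 6) = -3
k (Uma): max(-17, 12, -2) = 12
m (Uma): max(-12, -1) = -1
b (Quinn): min(12, -1) = -1
North (Uma): max(-3, -1) = -1
n (Uma): max(4, 2) = 4
p (Uma): max(11, 4, 5) = 11
q (Uma): max(-16, 19) = 19
c (Quinn): min(4, 11, 19) = 4
r (Uma): max(-4, 6) = 6
s (Uma): max(9, 6, -5, 18) = 18
d (Quinn): min(6, 18) = 6
t (Uma): max(19, 2) = 19
u (Uma): max(-15, -16) = -15
v (Uma): max(6, -16, -3, 11) = 11
e (Quinn): min(19, -15, 11) = -15
South (Uma): max(4, 6, -15) = 6
w (Uma): max(-11, 19, 14) = 19
x (Uma): max(10, -20, -1) = 10
f (Quinn): min(19, 10) = 10
y (Uma): max(0, 15) = 15
z (Uma): max(-14, 2) = 2
g (Quinn): min(15, 2) = 2
East (Uma): max(10, 2) = 10
top (Quinn): min(-1, 6, 10) = -1

-1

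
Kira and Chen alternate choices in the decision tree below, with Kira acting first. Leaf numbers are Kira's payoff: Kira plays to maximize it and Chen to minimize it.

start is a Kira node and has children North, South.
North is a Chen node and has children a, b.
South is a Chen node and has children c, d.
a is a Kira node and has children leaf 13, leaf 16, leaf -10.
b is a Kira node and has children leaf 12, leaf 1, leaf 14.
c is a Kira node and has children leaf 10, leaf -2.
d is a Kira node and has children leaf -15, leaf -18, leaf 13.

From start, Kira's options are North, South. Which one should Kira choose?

a (Kira): max(13, 16, -10) = 16
b (Kira): max(12, 1, 14) = 14
North (Chen): min(16, 14) = 14
c (Kira): max(10, -2) = 10
d (Kira): max(-15, -18, 13) = 13
South (Chen): min(10, 13) = 10
start (Kira): max(14, 10) = 14
Kira at start wants the highest of {North=14, South=10}, so chooses North.

North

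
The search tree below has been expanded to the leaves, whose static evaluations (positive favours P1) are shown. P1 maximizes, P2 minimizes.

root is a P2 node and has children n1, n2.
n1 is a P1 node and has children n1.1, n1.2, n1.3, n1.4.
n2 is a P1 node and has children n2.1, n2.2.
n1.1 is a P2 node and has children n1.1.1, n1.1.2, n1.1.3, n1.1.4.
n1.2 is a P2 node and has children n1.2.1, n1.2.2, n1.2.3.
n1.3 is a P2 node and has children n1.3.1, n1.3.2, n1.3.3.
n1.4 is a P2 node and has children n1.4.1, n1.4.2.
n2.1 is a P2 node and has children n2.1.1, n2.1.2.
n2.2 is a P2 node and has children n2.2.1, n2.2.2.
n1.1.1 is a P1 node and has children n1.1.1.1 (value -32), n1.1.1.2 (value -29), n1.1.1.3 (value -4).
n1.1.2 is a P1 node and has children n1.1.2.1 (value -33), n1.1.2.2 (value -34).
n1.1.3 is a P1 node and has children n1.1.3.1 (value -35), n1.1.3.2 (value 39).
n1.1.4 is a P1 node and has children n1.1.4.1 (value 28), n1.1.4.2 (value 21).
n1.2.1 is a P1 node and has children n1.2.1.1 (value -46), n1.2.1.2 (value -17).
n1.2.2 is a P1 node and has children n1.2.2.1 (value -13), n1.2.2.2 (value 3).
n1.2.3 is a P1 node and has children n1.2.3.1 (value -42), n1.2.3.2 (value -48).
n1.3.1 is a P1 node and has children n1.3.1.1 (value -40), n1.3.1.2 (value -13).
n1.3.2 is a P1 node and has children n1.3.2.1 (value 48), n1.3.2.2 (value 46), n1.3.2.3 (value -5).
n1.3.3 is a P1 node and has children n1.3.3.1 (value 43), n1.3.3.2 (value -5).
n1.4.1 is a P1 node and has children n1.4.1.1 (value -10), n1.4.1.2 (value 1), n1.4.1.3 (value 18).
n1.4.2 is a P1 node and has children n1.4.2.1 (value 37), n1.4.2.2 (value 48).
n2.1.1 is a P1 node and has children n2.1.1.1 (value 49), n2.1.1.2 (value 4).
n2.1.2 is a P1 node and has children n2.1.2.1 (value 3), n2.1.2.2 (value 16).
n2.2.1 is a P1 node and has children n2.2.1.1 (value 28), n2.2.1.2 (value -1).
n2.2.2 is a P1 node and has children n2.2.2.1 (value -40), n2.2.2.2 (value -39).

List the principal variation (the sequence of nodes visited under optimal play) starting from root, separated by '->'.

n1.1.1 (P1): max(-32, -29, -4) = -4
n1.1.2 (P1): max(-33, -34) = -33
n1.1.3 (P1): max(-35, 39) = 39
n1.1.4 (P1): max(28, 21) = 28
n1.1 (P2): min(-4, -33, 39, 28) = -33
n1.2.1 (P1): max(-46, -17) = -17
n1.2.2 (P1): max(-13, 3) = 3
n1.2.3 (P1): max(-42, -48) = -42
n1.2 (P2): min(-17, 3, -42) = -42
n1.3.1 (P1): max(-40, -13) = -13
n1.3.2 (P1): max(48, 46, -5) = 48
n1.3.3 (P1): max(43, -5) = 43
n1.3 (P2): min(-13, 48, 43) = -13
n1.4.1 (P1): max(-10, 1, 18) = 18
n1.4.2 (P1): max(37, 48) = 48
n1.4 (P2): min(18, 48) = 18
n1 (P1): max(-33, -42, -13, 18) = 18
n2.1.1 (P1): max(49, 4) = 49
n2.1.2 (P1): max(3, 16) = 16
n2.1 (P2): min(49, 16) = 16
n2.2.1 (P1): max(28, -1) = 28
n2.2.2 (P1): max(-40, -39) = -39
n2.2 (P2): min(28, -39) = -39
n2 (P1): max(16, -39) = 16
root (P2): min(18, 16) = 16
At root, P2 picks n2 (lowest: 16).
At n2, P1 picks n2.1 (highest: 16).
At n2.1, P2 picks n2.1.2 (lowest: 16).
At n2.1.2, P1 picks n2.1.2.2 (highest: 16).
Terminal value 16.

root -> n2 -> n2.1 -> n2.1.2 -> n2.1.2.2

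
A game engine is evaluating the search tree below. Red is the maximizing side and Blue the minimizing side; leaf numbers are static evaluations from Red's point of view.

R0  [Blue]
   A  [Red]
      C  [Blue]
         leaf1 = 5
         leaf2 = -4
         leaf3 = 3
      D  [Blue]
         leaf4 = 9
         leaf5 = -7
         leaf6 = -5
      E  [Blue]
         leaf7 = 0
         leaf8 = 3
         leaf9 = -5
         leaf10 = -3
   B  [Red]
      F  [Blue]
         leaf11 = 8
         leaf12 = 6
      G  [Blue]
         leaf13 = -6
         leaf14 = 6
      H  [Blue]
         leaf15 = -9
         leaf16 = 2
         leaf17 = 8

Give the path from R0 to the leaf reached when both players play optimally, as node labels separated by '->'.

R0 -> A -> C -> leaf2

C (Blue): min(5, -4, 3) = -4
D (Blue): min(9, -7, -5) = -7
E (Blue): min(0, 3, -5, -3) = -5
A (Red): max(-4, -7, -5) = -4
F (Blue): min(8, 6) = 6
G (Blue): min(-6, 6) = -6
H (Blue): min(-9, 2, 8) = -9
B (Red): max(6, -6, -9) = 6
R0 (Blue): min(-4, 6) = -4
At R0, Blue picks A (lowest: -4).
At A, Red picks C (highest: -4).
At C, Blue picks leaf2 (lowest: -4).
Terminal value -4.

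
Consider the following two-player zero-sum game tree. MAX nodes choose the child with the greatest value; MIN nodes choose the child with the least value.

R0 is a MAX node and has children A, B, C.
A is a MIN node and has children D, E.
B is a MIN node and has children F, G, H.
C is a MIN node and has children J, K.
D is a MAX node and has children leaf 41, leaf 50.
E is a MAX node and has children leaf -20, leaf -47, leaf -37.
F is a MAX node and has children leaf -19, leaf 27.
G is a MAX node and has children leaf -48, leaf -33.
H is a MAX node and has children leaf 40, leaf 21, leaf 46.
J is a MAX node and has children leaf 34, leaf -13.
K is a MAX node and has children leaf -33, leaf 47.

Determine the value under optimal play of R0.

34

D (MAX): max(41, 50) = 50
E (MAX): max(-20, -47, -37) = -20
A (MIN): min(50, -20) = -20
F (MAX): max(-19, 27) = 27
G (MAX): max(-48, -33) = -33
H (MAX): max(40, 21, 46) = 46
B (MIN): min(27, -33, 46) = -33
J (MAX): max(34, -13) = 34
K (MAX): max(-33, 47) = 47
C (MIN): min(34, 47) = 34
R0 (MAX): max(-20, -33, 34) = 34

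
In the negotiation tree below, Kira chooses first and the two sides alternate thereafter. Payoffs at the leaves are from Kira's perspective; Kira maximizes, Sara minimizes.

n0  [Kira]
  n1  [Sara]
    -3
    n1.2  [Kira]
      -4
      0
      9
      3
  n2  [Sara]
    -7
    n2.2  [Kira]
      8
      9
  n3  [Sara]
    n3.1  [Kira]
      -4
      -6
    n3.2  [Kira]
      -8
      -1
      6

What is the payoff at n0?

n1.2 (Kira): max(-4, 0, 9, 3) = 9
n1 (Sara): min(-3, 9) = -3
n2.2 (Kira): max(8, 9) = 9
n2 (Sara): min(-7, 9) = -7
n3.1 (Kira): max(-4, -6) = -4
n3.2 (Kira): max(-8, -1, 6) = 6
n3 (Sara): min(-4, 6) = -4
n0 (Kira): max(-3, -7, -4) = -3

-3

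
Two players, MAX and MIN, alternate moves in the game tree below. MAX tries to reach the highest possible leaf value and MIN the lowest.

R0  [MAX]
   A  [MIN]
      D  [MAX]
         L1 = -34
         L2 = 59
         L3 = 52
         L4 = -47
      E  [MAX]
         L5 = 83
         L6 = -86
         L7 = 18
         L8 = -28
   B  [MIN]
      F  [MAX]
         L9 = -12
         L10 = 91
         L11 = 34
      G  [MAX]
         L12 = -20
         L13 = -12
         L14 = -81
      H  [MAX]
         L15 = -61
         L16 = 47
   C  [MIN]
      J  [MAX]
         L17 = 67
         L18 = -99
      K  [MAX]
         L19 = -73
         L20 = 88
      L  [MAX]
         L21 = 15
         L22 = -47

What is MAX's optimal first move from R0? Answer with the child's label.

D (MAX): max(-34, 59, 52, -47) = 59
E (MAX): max(83, -86, 18, -28) = 83
A (MIN): min(59, 83) = 59
F (MAX): max(-12, 91, 34) = 91
G (MAX): max(-20, -12, -81) = -12
H (MAX): max(-61, 47) = 47
B (MIN): min(91, -12, 47) = -12
J (MAX): max(67, -99) = 67
K (MAX): max(-73, 88) = 88
L (MAX): max(15, -47) = 15
C (MIN): min(67, 88, 15) = 15
R0 (MAX): max(59, -12, 15) = 59
MAX at R0 wants the highest of {A=59, B=-12, C=15}, so chooses A.

A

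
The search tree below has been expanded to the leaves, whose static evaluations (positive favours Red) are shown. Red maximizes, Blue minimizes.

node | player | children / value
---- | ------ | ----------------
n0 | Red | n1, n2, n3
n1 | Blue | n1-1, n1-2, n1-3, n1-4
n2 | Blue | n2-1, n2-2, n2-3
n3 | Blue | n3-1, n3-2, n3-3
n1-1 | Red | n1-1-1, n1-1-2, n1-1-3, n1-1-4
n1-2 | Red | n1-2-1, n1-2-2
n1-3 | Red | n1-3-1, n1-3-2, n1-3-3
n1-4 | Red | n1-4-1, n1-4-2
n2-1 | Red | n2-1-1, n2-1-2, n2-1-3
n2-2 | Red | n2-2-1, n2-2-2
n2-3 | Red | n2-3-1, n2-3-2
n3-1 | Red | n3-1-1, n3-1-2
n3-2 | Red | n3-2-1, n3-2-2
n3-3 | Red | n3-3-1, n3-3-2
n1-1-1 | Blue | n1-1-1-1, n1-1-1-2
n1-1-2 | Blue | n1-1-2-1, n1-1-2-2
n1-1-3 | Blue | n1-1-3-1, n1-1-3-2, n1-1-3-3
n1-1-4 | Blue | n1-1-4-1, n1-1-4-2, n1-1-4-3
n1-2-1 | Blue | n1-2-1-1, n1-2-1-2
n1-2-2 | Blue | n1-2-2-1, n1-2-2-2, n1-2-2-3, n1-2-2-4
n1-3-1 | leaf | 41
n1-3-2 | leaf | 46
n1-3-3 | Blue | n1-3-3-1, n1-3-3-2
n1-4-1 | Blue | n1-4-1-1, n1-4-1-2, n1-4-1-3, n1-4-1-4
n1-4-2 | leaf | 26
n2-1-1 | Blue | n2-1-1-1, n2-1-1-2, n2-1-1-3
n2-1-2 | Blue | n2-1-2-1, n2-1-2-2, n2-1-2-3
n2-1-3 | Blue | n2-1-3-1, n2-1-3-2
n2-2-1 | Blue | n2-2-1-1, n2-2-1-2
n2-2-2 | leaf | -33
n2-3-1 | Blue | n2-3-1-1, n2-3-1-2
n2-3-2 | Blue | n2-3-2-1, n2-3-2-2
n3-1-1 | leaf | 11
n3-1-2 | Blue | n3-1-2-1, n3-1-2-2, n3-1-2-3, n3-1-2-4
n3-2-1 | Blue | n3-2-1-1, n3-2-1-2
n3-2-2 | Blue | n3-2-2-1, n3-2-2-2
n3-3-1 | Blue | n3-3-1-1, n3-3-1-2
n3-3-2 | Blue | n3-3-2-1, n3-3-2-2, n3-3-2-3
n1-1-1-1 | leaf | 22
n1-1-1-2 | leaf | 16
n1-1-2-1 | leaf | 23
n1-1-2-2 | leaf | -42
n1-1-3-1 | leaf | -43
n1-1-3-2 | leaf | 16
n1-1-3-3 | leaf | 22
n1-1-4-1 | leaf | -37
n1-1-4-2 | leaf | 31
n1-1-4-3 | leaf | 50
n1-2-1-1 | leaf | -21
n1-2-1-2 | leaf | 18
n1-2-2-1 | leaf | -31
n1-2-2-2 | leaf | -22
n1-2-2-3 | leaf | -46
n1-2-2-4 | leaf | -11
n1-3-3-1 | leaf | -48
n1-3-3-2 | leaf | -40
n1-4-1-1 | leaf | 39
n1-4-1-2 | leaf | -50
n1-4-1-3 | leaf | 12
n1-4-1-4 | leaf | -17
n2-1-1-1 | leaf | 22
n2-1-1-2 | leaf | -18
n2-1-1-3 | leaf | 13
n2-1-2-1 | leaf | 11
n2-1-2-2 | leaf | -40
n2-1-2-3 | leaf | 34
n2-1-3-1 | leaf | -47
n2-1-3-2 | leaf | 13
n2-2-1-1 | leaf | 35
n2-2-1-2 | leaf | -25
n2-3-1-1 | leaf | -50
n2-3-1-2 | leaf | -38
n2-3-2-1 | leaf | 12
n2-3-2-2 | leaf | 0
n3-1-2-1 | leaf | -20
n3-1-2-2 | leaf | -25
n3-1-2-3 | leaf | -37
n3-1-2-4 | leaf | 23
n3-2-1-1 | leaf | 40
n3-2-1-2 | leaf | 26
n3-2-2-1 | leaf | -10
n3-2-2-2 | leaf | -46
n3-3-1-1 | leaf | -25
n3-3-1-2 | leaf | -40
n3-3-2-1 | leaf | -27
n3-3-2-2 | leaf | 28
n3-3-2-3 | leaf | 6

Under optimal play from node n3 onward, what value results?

n3-1-2 (Blue): min(-20, -25, -37, 23) = -37
n3-1 (Red): max(11, -37) = 11
n3-2-1 (Blue): min(40, 26) = 26
n3-2-2 (Blue): min(-10, -46) = -46
n3-2 (Red): max(26, -46) = 26
n3-3-1 (Blue): min(-25, -40) = -40
n3-3-2 (Blue): min(-27, 28, 6) = -27
n3-3 (Red): max(-40, -27) = -27
n3 (Blue): min(11, 26, -27) = -27

-27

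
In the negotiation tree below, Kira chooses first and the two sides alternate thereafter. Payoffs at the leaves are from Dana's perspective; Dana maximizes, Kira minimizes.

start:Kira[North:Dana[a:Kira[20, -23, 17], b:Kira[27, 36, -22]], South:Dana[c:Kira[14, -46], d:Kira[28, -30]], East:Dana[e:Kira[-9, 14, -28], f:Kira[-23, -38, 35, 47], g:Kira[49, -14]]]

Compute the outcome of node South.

c (Kira): min(14, -46) = -46
d (Kira): min(28, -30) = -30
South (Dana): max(-46, -30) = -30

-30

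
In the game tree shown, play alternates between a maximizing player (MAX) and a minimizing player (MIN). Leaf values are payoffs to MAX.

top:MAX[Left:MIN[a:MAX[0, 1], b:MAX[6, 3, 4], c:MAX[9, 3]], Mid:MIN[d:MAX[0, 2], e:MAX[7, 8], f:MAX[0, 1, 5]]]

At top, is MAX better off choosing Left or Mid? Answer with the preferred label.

a (MAX): max(0, 1) = 1
b (MAX): max(6, 3, 4) = 6
c (MAX): max(9, 3) = 9
Left (MIN): min(1, 6, 9) = 1
d (MAX): max(0, 2) = 2
e (MAX): max(7, 8) = 8
f (MAX): max(0, 1, 5) = 5
Mid (MIN): min(2, 8, 5) = 2
MAX prefers the higher value; Left=1, Mid=2. Mid is better since 2 > 1.

Mid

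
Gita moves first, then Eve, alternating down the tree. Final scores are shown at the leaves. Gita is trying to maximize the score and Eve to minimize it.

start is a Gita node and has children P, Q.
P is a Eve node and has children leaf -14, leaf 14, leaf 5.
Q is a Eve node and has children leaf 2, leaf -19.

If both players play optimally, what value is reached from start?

-14

P (Eve): min(-14, 14, 5) = -14
Q (Eve): min(2, -19) = -19
start (Gita): max(-14, -19) = -14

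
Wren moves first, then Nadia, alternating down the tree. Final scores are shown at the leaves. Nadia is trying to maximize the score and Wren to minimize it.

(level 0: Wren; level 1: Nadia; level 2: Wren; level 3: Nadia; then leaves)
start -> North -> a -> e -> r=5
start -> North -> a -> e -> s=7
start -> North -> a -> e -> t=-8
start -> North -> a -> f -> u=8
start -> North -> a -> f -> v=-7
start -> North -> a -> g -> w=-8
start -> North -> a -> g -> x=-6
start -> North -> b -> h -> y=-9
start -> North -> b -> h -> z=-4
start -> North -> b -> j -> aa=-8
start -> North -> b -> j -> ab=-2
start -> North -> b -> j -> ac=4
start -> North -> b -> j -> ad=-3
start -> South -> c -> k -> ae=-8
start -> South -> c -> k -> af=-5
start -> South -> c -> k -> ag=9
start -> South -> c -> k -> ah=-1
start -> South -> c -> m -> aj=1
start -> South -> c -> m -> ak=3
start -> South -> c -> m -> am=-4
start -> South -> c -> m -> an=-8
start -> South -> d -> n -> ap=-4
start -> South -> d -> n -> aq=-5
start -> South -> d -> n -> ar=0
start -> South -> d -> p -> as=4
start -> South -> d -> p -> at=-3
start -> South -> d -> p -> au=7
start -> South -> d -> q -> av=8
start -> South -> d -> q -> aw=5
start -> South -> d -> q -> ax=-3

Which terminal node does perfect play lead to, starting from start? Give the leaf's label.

e (Nadia): max(5, 7, -8) = 7
f (Nadia): max(8, -7) = 8
g (Nadia): max(-8, -6) = -6
a (Wren): min(7, 8, -6) = -6
h (Nadia): max(-9, -4) = -4
j (Nadia): max(-8, -2, 4, -3) = 4
b (Wren): min(-4, 4) = -4
North (Nadia): max(-6, -4) = -4
k (Nadia): max(-8, -5, 9, -1) = 9
m (Nadia): max(1, 3, -4, -8) = 3
c (Wren): min(9, 3) = 3
n (Nadia): max(-4, -5, 0) = 0
p (Nadia): max(4, -3, 7) = 7
q (Nadia): max(8, 5, -3) = 8
d (Wren): min(0, 7, 8) = 0
South (Nadia): max(3, 0) = 3
start (Wren): min(-4, 3) = -4
At start, Wren picks North (lowest: -4).
At North, Nadia picks b (highest: -4).
At b, Wren picks h (lowest: -4).
At h, Nadia picks z (highest: -4).
Terminal value -4.

z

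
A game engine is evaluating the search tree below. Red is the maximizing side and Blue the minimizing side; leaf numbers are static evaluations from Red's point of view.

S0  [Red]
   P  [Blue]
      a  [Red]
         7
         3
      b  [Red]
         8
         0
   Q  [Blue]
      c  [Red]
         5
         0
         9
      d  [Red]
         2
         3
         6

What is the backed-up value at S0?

7

a (Red): max(7, 3) = 7
b (Red): max(8, 0) = 8
P (Blue): min(7, 8) = 7
c (Red): max(5, 0, 9) = 9
d (Red): max(2, 3, 6) = 6
Q (Blue): min(9, 6) = 6
S0 (Red): max(7, 6) = 7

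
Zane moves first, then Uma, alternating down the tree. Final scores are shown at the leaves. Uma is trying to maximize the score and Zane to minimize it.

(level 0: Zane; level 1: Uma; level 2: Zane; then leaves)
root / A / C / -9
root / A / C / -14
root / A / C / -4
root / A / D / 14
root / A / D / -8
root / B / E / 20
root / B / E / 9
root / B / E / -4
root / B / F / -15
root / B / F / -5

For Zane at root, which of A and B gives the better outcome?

A

C (Zane): min(-9, -14, -4) = -14
D (Zane): min(14, -8) = -8
A (Uma): max(-14, -8) = -8
E (Zane): min(20, 9, -4) = -4
F (Zane): min(-15, -5) = -15
B (Uma): max(-4, -15) = -4
Zane prefers the lower value; A=-8, B=-4. A is better since -8 < -4.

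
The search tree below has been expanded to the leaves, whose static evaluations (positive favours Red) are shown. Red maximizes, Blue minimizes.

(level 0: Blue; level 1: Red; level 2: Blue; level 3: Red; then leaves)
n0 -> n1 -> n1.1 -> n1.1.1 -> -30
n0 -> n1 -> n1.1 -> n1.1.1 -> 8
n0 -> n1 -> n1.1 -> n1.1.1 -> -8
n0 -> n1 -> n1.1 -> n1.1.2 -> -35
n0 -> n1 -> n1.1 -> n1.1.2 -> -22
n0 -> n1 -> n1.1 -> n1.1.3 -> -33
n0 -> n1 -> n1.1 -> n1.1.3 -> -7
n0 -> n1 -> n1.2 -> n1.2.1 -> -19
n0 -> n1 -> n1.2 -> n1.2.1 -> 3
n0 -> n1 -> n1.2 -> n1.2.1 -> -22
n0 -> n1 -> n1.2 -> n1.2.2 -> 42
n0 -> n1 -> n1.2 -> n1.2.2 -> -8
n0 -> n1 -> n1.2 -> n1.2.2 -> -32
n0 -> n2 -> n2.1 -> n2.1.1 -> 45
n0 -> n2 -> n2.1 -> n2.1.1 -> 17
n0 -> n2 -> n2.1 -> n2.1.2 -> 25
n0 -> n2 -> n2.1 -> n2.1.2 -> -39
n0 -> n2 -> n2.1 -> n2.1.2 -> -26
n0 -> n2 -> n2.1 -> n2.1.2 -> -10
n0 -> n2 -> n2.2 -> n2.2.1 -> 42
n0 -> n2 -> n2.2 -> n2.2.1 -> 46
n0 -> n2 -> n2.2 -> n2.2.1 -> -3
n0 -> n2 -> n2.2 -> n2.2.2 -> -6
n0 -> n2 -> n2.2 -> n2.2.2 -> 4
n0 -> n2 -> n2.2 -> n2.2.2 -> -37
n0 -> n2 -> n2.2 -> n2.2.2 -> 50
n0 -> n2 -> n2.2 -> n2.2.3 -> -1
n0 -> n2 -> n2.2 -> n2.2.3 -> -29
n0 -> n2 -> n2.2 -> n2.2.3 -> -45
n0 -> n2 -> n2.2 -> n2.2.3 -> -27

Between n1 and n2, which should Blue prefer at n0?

n1.1.1 (Red): max(-30, 8, -8) = 8
n1.1.2 (Red): max(-35, -22) = -22
n1.1.3 (Red): max(-33, -7) = -7
n1.1 (Blue): min(8, -22, -7) = -22
n1.2.1 (Red): max(-19, 3, -22) = 3
n1.2.2 (Red): max(42, -8, -32) = 42
n1.2 (Blue): min(3, 42) = 3
n1 (Red): max(-22, 3) = 3
n2.1.1 (Red): max(45, 17) = 45
n2.1.2 (Red): max(25, -39, -26, -10) = 25
n2.1 (Blue): min(45, 25) = 25
n2.2.1 (Red): max(42, 46, -3) = 46
n2.2.2 (Red): max(-6, 4, -37, 50) = 50
n2.2.3 (Red): max(-1, -29, -45, -27) = -1
n2.2 (Blue): min(46, 50, -1) = -1
n2 (Red): max(25, -1) = 25
Blue prefers the lower value; n1=3, n2=25. n1 is better since 3 < 25.

n1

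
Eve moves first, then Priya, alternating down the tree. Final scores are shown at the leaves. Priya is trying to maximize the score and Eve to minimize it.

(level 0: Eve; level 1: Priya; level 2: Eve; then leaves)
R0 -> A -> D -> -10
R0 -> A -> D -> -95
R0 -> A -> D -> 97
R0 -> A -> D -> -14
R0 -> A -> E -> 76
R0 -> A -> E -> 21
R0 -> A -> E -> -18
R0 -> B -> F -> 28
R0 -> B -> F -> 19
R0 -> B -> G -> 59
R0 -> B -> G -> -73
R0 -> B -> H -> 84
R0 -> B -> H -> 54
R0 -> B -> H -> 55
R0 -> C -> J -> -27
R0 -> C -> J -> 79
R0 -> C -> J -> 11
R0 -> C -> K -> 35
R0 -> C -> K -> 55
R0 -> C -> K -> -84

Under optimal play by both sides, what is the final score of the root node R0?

D (Eve): min(-10, -95, 97, -14) = -95
E (Eve): min(76, 21, -18) = -18
A (Priya): max(-95, -18) = -18
F (Eve): min(28, 19) = 19
G (Eve): min(59, -73) = -73
H (Eve): min(84, 54, 55) = 54
B (Priya): max(19, -73, 54) = 54
J (Eve): min(-27, 79, 11) = -27
K (Eve): min(35, 55, -84) = -84
C (Priya): max(-27, -84) = -27
R0 (Eve): min(-18, 54, -27) = -27

-27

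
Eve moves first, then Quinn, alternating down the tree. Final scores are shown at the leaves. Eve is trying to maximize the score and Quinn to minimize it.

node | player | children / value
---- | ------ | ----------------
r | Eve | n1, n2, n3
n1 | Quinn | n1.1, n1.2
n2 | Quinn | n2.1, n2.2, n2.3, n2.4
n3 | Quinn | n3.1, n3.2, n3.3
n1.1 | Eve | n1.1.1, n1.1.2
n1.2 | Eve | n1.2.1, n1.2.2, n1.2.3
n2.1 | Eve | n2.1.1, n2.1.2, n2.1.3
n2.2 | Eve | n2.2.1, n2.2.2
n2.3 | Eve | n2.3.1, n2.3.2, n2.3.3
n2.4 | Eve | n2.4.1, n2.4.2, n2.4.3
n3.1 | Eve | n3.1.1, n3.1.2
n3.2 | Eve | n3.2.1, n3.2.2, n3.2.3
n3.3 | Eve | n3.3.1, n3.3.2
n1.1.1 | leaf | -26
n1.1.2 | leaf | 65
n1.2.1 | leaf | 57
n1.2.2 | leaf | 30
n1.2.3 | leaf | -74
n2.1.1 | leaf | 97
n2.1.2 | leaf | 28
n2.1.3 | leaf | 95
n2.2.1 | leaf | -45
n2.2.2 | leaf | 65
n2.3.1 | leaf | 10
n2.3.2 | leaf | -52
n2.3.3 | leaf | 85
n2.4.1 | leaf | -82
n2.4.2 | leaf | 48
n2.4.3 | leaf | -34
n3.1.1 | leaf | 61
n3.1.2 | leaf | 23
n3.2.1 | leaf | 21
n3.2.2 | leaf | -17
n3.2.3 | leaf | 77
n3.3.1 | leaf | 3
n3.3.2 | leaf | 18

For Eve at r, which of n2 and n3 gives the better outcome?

n2

n2.1 (Eve): max(97, 28, 95) = 97
n2.2 (Eve): max(-45, 65) = 65
n2.3 (Eve): max(10, -52, 85) = 85
n2.4 (Eve): max(-82, 48, -34) = 48
n2 (Quinn): min(97, 65, 85, 48) = 48
n3.1 (Eve): max(61, 23) = 61
n3.2 (Eve): max(21, -17, 77) = 77
n3.3 (Eve): max(3, 18) = 18
n3 (Quinn): min(61, 77, 18) = 18
Eve prefers the higher value; n2=48, n3=18. n2 is better since 48 > 18.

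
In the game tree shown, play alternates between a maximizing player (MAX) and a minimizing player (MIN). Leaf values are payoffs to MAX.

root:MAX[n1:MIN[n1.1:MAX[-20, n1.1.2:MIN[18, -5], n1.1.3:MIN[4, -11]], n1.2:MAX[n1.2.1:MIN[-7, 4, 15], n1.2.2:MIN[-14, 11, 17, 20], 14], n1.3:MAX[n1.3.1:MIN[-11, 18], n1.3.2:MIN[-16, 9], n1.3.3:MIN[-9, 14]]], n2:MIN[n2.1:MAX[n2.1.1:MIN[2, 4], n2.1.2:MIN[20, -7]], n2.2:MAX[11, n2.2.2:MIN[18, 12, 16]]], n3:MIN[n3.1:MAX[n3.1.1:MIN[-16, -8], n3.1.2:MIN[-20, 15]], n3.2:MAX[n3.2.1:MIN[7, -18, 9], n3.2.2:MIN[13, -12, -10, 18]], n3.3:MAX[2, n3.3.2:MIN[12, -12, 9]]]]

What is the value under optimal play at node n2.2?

n2.2.2 (MIN): min(18, 12, 16) = 12
n2.2 (MAX): max(11, 12) = 12

12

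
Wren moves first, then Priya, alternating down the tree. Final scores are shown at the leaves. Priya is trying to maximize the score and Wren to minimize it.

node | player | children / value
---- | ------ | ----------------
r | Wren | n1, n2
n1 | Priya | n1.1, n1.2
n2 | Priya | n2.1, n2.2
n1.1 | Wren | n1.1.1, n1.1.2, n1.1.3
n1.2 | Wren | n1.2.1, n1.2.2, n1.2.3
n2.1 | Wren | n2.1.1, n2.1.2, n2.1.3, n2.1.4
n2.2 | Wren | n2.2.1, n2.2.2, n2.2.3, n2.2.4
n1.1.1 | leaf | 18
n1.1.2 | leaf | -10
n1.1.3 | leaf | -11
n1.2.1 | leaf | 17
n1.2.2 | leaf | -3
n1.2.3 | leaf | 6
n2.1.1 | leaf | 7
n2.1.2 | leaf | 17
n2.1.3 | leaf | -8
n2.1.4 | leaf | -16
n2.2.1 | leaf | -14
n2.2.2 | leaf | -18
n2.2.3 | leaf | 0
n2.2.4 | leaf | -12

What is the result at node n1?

n1.1 (Wren): min(18, -10, -11) = -11
n1.2 (Wren): min(17, -3, 6) = -3
n1 (Priya): max(-11, -3) = -3

-3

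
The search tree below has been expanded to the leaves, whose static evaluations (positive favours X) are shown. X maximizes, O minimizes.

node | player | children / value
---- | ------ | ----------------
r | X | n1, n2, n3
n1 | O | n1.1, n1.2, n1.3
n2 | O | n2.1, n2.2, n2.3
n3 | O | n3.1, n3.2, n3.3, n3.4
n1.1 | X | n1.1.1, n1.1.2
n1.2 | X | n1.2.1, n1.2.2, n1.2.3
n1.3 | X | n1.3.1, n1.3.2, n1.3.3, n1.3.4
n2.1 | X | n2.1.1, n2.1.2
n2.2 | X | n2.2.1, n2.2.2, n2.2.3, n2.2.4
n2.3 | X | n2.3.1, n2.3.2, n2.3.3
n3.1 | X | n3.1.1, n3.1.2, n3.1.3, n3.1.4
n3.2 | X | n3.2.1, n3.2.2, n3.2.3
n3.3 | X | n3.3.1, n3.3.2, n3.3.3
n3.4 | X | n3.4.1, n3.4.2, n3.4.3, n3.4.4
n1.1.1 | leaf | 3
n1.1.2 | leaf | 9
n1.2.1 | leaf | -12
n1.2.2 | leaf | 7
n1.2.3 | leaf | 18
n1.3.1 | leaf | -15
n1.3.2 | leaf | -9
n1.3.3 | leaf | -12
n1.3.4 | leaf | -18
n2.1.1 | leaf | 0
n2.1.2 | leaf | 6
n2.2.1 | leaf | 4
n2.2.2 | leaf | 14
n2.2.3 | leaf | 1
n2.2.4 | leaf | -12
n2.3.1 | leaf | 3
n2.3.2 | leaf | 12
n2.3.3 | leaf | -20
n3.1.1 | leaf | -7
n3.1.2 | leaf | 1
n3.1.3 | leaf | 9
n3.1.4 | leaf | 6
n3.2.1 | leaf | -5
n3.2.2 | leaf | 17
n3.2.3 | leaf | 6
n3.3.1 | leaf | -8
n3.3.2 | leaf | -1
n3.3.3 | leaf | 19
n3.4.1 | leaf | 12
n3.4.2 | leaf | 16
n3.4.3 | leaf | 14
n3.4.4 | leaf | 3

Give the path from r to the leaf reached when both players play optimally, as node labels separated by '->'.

r -> n3 -> n3.1 -> n3.1.3

n1.1 (X): max(3, 9) = 9
n1.2 (X): max(-12, 7, 18) = 18
n1.3 (X): max(-15, -9, -12, -18) = -9
n1 (O): min(9, 18, -9) = -9
n2.1 (X): max(0, 6) = 6
n2.2 (X): max(4, 14, 1, -12) = 14
n2.3 (X): max(3, 12, -20) = 12
n2 (O): min(6, 14, 12) = 6
n3.1 (X): max(-7, 1, 9, 6) = 9
n3.2 (X): max(-5, 17, 6) = 17
n3.3 (X): max(-8, -1, 19) = 19
n3.4 (X): max(12, 16, 14, 3) = 16
n3 (O): min(9, 17, 19, 16) = 9
r (X): max(-9, 6, 9) = 9
At r, X picks n3 (highest: 9).
At n3, O picks n3.1 (lowest: 9).
At n3.1, X picks n3.1.3 (highest: 9).
Terminal value 9.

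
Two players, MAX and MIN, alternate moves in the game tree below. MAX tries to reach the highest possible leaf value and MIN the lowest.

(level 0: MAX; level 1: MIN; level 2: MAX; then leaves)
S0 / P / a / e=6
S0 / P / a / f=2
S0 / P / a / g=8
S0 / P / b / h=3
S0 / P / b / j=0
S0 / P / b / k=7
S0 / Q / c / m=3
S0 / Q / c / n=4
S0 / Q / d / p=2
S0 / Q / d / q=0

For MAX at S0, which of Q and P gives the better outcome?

P

c (MAX): max(3, 4) = 4
d (MAX): max(2, 0) = 2
Q (MIN): min(4, 2) = 2
a (MAX): max(6, 2, 8) = 8
b (MAX): max(3, 0, 7) = 7
P (MIN): min(8, 7) = 7
MAX prefers the higher value; Q=2, P=7. P is better since 7 > 2.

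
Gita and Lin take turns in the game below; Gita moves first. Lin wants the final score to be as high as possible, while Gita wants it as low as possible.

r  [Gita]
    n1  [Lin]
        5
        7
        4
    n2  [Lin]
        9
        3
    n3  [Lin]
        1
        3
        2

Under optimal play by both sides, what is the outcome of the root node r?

n1 (Lin): max(5, 7, 4) = 7
n2 (Lin): max(9, 3) = 9
n3 (Lin): max(1, 3, 2) = 3
r (Gita): min(7, 9, 3) = 3

3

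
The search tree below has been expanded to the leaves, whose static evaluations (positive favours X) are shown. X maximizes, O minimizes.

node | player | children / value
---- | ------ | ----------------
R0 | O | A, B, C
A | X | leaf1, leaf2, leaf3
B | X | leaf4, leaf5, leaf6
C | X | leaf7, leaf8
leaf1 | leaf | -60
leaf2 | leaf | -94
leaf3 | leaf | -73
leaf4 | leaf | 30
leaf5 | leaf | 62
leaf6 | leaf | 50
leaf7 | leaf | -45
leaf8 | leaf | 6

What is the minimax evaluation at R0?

-60

A (X): max(-60, -94, -73) = -60
B (X): max(30, 62, 50) = 62
C (X): max(-45, 6) = 6
R0 (O): min(-60, 62, 6) = -60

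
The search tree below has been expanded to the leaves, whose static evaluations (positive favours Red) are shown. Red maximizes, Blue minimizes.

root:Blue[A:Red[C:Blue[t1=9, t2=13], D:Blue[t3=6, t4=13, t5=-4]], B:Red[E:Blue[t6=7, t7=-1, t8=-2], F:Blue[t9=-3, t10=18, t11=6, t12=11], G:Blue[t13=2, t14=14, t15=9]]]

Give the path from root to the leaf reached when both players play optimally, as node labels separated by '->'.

root -> B -> G -> t13

C (Blue): min(9, 13) = 9
D (Blue): min(6, 13, -4) = -4
A (Red): max(9, -4) = 9
E (Blue): min(7, -1, -2) = -2
F (Blue): min(-3, 18, 6, 11) = -3
G (Blue): min(2, 14, 9) = 2
B (Red): max(-2, -3, 2) = 2
root (Blue): min(9, 2) = 2
At root, Blue picks B (lowest: 2).
At B, Red picks G (highest: 2).
At G, Blue picks t13 (lowest: 2).
Terminal value 2.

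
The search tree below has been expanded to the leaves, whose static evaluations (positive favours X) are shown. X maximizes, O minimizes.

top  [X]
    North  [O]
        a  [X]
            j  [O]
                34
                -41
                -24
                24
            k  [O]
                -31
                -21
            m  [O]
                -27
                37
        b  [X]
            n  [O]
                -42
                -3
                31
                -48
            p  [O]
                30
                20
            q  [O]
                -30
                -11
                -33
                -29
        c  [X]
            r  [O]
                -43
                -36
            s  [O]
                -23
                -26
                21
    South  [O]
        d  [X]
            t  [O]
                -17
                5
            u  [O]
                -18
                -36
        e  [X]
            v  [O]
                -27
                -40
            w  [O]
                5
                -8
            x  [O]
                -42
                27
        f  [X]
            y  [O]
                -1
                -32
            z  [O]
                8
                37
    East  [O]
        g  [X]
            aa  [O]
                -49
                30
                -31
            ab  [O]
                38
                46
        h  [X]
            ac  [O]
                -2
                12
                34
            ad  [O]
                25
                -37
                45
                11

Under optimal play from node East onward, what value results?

aa (O): min(-49, 30, -31) = -49
ab (O): min(38, 46) = 38
g (X): max(-49, 38) = 38
ac (O): min(-2, 12, 34) = -2
ad (O): min(25, -37, 45, 11) = -37
h (X): max(-2, -37) = -2
East (O): min(38, -2) = -2

-2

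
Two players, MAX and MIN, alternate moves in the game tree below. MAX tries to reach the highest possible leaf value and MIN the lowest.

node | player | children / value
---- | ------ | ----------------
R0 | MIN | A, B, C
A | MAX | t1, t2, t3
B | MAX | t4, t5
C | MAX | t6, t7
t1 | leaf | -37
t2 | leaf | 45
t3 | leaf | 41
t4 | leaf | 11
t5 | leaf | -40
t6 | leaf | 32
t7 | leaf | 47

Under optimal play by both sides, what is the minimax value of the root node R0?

A (MAX): max(-37, 45, 41) = 45
B (MAX): max(11, -40) = 11
C (MAX): max(32, 47) = 47
R0 (MIN): min(45, 11, 47) = 11

11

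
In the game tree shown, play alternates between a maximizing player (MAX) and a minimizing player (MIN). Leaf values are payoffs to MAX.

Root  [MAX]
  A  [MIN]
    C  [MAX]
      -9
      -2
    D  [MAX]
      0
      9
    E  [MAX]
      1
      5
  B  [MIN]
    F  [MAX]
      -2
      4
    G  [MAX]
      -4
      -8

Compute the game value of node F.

F (MAX): max(-2, 4) = 4

4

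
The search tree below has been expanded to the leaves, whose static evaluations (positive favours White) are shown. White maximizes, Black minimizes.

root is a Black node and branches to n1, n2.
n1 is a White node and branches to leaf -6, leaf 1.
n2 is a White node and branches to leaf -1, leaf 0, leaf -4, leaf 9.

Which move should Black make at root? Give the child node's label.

n1

n1 (White): max(-6, 1) = 1
n2 (White): max(-1, 0, -4, 9) = 9
root (Black): min(1, 9) = 1
Black at root wants the lowest of {n1=1, n2=9}, so chooses n1.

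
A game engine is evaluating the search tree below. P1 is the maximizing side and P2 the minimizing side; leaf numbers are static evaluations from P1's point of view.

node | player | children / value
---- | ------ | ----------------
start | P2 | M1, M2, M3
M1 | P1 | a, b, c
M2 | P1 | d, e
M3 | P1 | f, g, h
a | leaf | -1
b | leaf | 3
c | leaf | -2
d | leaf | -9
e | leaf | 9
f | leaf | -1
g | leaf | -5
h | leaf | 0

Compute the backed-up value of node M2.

9

M2 (P1): max(-9, 9) = 9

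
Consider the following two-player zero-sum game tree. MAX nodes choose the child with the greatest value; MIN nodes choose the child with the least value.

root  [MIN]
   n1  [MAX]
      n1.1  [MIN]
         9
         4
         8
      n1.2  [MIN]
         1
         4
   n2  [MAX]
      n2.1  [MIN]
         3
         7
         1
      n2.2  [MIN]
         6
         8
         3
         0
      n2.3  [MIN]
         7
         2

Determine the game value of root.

2

n1.1 (MIN): min(9, 4, 8) = 4
n1.2 (MIN): min(1, 4) = 1
n1 (MAX): max(4, 1) = 4
n2.1 (MIN): min(3, 7, 1) = 1
n2.2 (MIN): min(6, 8, 3, 0) = 0
n2.3 (MIN): min(7, 2) = 2
n2 (MAX): max(1, 0, 2) = 2
root (MIN): min(4, 2) = 2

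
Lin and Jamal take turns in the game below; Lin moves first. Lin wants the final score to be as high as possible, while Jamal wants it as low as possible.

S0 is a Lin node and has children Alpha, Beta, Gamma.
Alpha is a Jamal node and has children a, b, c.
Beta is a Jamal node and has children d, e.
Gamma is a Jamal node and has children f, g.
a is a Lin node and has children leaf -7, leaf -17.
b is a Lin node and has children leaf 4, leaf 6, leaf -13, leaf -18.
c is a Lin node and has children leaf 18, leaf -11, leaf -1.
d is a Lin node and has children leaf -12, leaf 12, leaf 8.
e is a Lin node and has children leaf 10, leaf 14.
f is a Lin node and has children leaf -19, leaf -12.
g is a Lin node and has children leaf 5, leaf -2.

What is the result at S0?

a (Lin): max(-7, -17) = -7
b (Lin): max(4, 6, -13, -18) = 6
c (Lin): max(18, -11, -1) = 18
Alpha (Jamal): min(-7, 6, 18) = -7
d (Lin): max(-12, 12, 8) = 12
e (Lin): max(10, 14) = 14
Beta (Jamal): min(12, 14) = 12
f (Lin): max(-19, -12) = -12
g (Lin): max(5, -2) = 5
Gamma (Jamal): min(-12, 5) = -12
S0 (Lin): max(-7, 12, -12) = 12

12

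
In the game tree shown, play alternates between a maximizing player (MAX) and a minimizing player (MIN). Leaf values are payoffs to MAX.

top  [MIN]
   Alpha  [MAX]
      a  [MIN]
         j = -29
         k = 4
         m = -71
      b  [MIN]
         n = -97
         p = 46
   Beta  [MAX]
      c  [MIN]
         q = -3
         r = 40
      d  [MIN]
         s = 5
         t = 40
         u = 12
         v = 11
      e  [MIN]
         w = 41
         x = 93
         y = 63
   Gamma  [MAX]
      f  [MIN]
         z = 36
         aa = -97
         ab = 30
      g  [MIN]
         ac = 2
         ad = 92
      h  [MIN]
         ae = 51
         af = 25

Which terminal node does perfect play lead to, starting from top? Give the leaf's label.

m

a (MIN): min(-29, 4, -71) = -71
b (MIN): min(-97, 46) = -97
Alpha (MAX): max(-71, -97) = -71
c (MIN): min(-3, 40) = -3
d (MIN): min(5, 40, 12, 11) = 5
e (MIN): min(41, 93, 63) = 41
Beta (MAX): max(-3, 5, 41) = 41
f (MIN): min(36, -97, 30) = -97
g (MIN): min(2, 92) = 2
h (MIN): min(51, 25) = 25
Gamma (MAX): max(-97, 2, 25) = 25
top (MIN): min(-71, 41, 25) = -71
At top, MIN picks Alpha (lowest: -71).
At Alpha, MAX picks a (highest: -71).
At a, MIN picks m (lowest: -71).
Terminal value -71.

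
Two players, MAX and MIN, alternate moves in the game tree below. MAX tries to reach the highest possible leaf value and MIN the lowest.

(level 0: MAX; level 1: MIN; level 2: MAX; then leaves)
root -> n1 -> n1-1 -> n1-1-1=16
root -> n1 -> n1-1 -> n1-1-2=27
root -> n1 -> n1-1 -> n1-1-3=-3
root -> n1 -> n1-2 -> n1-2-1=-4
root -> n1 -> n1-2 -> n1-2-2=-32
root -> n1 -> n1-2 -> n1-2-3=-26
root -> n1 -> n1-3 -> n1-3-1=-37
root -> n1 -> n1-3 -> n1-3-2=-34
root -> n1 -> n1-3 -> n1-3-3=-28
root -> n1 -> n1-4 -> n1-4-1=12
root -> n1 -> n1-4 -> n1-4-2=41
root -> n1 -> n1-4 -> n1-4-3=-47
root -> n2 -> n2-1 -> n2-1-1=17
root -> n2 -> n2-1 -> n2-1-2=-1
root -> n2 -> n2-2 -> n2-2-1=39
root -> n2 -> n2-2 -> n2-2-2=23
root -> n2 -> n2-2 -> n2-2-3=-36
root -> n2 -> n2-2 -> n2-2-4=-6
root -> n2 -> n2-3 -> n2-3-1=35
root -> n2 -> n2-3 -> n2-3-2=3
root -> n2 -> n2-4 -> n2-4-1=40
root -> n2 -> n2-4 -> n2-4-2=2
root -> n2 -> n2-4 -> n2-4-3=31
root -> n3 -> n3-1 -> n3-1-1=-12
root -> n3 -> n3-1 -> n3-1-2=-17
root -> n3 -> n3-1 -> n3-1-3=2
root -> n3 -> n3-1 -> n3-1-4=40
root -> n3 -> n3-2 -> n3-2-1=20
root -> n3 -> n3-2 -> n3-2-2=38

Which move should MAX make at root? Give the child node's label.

n1-1 (MAX): max(16, 27, -3) = 27
n1-2 (MAX): max(-4, -32, -26) = -4
n1-3 (MAX): max(-37, -34, -28) = -28
n1-4 (MAX): max(12, 41, -47) = 41
n1 (MIN): min(27, -4, -28, 41) = -28
n2-1 (MAX): max(17, -1) = 17
n2-2 (MAX): max(39, 23, -36, -6) = 39
n2-3 (MAX): max(35, 3) = 35
n2-4 (MAX): max(40, 2, 31) = 40
n2 (MIN): min(17, 39, 35, 40) = 17
n3-1 (MAX): max(-12, -17, 2, 40) = 40
n3-2 (MAX): max(20, 38) = 38
n3 (MIN): min(40, 38) = 38
root (MAX): max(-28, 17, 38) = 38
MAX at root wants the highest of {n1=-28, n2=17, n3=38}, so chooses n3.

n3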